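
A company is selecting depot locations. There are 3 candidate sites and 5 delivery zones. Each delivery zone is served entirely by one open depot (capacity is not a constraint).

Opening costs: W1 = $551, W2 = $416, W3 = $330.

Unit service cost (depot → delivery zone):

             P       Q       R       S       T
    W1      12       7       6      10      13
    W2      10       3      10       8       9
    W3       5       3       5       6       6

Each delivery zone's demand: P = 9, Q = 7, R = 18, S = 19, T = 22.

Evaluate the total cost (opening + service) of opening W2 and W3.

Total cost: 1148

Each delivery zone is assigned to its cheapest site among the open ones.
{W2, W3}: P→W3 5·9=45, Q→W2 3·7=21, R→W3 5·18=90, S→W3 6·19=114, T→W3 6·22=132. Service 402; fixed 746; total 1148.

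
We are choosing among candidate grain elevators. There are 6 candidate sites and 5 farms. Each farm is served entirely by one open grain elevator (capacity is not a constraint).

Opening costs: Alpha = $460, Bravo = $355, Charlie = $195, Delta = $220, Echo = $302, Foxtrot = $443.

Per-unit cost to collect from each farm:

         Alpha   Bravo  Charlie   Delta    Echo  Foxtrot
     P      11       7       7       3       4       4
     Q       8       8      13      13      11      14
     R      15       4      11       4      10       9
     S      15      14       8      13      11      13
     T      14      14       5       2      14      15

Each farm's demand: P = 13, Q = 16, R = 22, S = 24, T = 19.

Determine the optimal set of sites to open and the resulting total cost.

Open Delta only; minimum total cost 905.

For any fixed open set, each farm goes to its cheapest open site; total = fixed + service.
{Delta}: P→Delta 3·13=39, Q→Delta 13·16=208, R→Delta 4·22=88, S→Delta 13·24=312, T→Delta 2·19=38. Service 685; fixed 220; total 905.
{Charlie, Delta}: P→Delta 3·13=39, Q→Charlie 13·16=208, R→Delta 4·22=88, S→Charlie 8·24=192, T→Delta 2·19=38. Service 565; fixed 415; total 980.
{Charlie}: service 828 + fixed 195 = 1023
{Alpha, Bravo, Charlie, Delta, Echo, Foxtrot}: P→Delta 3·13=39, Q→Alpha 8·16=128, R→Bravo 4·22=88, S→Charlie 8·24=192, T→Delta 2·19=38. Service 485; fixed 1975; total 2460.
No other subset beats 905.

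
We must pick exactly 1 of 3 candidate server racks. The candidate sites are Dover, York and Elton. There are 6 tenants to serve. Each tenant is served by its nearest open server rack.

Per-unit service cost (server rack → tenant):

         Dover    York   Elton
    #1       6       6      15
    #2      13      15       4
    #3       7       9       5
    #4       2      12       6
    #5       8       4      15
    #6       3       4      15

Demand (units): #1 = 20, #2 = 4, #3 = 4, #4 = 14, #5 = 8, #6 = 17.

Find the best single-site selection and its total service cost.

Choose Dover only; total service cost 343.

With exactly 1 open, each tenant uses its cheapest among the chosen.
{Dover}: #1→Dover 6·20=120, #2→Dover 13·4=52, #3→Dover 7·4=28, #4→Dover 2·14=28, #5→Dover 8·8=64, #6→Dover 3·17=51. Service cost 343.
{York}: service cost 484
{Elton}: service cost 795
Among all 3 size-1 choices, {Dover} is lowest.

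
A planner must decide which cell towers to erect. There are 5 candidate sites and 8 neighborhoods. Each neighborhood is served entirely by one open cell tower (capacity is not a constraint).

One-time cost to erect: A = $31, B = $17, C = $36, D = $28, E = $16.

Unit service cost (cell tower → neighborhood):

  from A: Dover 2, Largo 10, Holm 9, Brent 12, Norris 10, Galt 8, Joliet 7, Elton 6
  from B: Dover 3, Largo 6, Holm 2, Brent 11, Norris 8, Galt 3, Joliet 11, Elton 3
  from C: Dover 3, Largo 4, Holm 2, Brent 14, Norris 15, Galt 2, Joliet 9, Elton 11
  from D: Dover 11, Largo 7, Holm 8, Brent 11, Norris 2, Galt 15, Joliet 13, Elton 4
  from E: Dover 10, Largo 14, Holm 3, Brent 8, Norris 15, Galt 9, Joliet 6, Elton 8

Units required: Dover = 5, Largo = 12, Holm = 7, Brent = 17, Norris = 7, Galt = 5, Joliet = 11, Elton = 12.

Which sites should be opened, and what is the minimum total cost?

Open B, D and E; minimum total cost 429.

For any fixed open set, each neighborhood goes to its cheapest open site; total = fixed + service.
{B, D, E}: Dover→B 3·5=15, Largo→B 6·12=72, Holm→B 2·7=14, Brent→E 8·17=136, Norris→D 2·7=14, Galt→B 3·5=15, Joliet→E 6·11=66, Elton→B 3·12=36. Service 368; fixed 61; total 429.
{C, D, E}: Dover→C 3·5=15, Largo→C 4·12=48, Holm→C 2·7=14, Brent→E 8·17=136, Norris→D 2·7=14, Galt→C 2·5=10, Joliet→E 6·11=66, Elton→D 4·12=48. Service 351; fixed 80; total 431.
{B, C, D, E}: service 339 + fixed 97 = 436
{A, B, C, D, E}: Dover→A 2·5=10, Largo→C 4·12=48, Holm→B 2·7=14, Brent→E 8·17=136, Norris→D 2·7=14, Galt→C 2·5=10, Joliet→E 6·11=66, Elton→B 3·12=36. Service 334; fixed 128; total 462.
No other subset beats 429.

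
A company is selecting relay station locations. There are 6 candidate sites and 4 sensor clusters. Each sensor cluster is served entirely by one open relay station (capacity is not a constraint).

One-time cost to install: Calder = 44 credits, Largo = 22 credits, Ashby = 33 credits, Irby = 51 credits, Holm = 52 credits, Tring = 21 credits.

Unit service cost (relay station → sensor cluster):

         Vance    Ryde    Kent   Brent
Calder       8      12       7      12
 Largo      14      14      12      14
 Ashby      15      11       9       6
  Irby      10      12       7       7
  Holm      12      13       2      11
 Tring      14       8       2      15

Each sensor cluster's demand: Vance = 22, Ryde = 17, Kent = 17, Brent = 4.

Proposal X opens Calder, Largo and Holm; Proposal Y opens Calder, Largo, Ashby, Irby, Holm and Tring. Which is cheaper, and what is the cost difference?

Proposal X is cheaper by 17.

Proposal X: {Calder, Largo, Holm}: Vance→Calder 8·22=176, Ryde→Calder 12·17=204, Kent→Holm 2·17=34, Brent→Holm 11·4=44. Service 458; fixed 118; total 576.
Proposal Y: {Calder, Largo, Ashby, Irby, Holm, Tring}: Vance→Calder 8·22=176, Ryde→Tring 8·17=136, Kent→Holm 2·17=34, Brent→Ashby 6·4=24. Service 370; fixed 223; total 593.
Difference: |576 − 593| = 17.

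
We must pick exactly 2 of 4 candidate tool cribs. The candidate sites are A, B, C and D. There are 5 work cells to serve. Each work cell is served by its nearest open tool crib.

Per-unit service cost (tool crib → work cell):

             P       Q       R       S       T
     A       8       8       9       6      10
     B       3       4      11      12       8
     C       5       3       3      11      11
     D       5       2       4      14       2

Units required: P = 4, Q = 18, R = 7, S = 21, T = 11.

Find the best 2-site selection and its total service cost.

Choose A and D; total service cost 232.

With exactly 2 open, each work cell uses its cheapest among the chosen.
{A, D}: P→D 5·4=20, Q→D 2·18=36, R→D 4·7=28, S→A 6·21=126, T→D 2·11=22. Service cost 232.
{C, D}: service cost 330
{A, C}: service cost 331
Among all 6 size-2 choices, {A, D} is lowest.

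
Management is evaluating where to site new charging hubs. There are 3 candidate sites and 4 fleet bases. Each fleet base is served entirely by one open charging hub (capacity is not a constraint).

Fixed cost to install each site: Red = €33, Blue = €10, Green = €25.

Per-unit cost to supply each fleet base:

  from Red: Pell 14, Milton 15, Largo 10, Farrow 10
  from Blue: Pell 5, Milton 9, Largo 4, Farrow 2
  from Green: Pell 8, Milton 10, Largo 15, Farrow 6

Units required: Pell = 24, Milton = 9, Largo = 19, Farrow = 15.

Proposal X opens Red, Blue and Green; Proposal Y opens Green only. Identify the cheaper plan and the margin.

Proposal X: {Red, Blue, Green}: Pell→Blue 5·24=120, Milton→Blue 9·9=81, Largo→Blue 4·19=76, Farrow→Blue 2·15=30. Service 307; fixed 68; total 375.
Proposal Y: {Green}: Pell→Green 8·24=192, Milton→Green 10·9=90, Largo→Green 15·19=285, Farrow→Green 6·15=90. Service 657; fixed 25; total 682.
Difference: |375 − 682| = 307.

Proposal X is cheaper by 307.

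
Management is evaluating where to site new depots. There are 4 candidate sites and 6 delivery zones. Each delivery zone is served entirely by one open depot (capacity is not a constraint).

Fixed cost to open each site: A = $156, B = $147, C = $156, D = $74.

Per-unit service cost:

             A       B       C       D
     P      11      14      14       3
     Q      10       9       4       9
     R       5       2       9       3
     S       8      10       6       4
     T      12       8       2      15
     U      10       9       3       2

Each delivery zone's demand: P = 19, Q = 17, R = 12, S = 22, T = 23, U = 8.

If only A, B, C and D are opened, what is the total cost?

Total cost: 832

Each delivery zone is assigned to its cheapest site among the open ones.
{A, B, C, D}: P→D 3·19=57, Q→C 4·17=68, R→B 2·12=24, S→D 4·22=88, T→C 2·23=46, U→D 2·8=16. Service 299; fixed 533; total 832.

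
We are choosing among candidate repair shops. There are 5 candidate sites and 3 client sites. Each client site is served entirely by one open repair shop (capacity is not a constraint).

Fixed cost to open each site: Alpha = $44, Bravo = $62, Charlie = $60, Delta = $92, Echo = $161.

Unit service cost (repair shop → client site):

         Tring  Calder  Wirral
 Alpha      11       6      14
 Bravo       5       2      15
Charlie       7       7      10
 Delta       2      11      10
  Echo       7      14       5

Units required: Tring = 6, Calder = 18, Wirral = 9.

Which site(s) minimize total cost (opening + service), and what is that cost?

For any fixed open set, each client site goes to its cheapest open site; total = fixed + service.
{Bravo}: Tring→Bravo 5·6=30, Calder→Bravo 2·18=36, Wirral→Bravo 15·9=135. Service 201; fixed 62; total 263.
{Bravo, Charlie}: service 156 + fixed 122 = 278
{Bravo, Delta}: service 138 + fixed 154 = 292
{Alpha, Bravo, Charlie, Delta, Echo}: Tring→Delta 2·6=12, Calder→Bravo 2·18=36, Wirral→Echo 5·9=45. Service 93; fixed 419; total 512.
No other subset beats 263.

Open Bravo only; minimum total cost 263.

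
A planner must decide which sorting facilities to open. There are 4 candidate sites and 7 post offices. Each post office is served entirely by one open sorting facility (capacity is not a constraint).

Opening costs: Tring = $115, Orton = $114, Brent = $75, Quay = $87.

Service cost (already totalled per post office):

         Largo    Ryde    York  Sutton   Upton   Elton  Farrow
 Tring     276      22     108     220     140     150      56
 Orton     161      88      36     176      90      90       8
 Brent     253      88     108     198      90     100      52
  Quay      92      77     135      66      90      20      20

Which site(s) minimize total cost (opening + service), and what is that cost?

Open Quay only; minimum total cost 587.

For any fixed open set, each post office goes to its cheapest open site; total = fixed + service.
{Quay}: Largo→Quay 92, Ryde→Quay 77, York→Quay 135, Sutton→Quay 66, Upton→Quay 90, Elton→Quay 20, Farrow→Quay 20. Service 500; fixed 87; total 587.
{Orton, Quay}: service 389 + fixed 201 = 590
{Tring, Quay}: service 418 + fixed 202 = 620
{Tring, Orton, Brent, Quay}: Largo→Quay 92, Ryde→Tring 22, York→Orton 36, Sutton→Quay 66, Upton→Orton 90, Elton→Quay 20, Farrow→Orton 8. Service 334; fixed 391; total 725.
No other subset beats 587.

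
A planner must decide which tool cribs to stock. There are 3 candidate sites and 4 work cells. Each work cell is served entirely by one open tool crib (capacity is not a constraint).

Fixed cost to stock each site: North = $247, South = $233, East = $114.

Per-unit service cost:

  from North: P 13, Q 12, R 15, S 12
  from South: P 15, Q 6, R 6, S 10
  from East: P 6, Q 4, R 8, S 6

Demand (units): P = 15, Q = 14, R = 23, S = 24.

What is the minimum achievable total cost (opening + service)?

Minimum total cost: 588

For any fixed open set, each work cell goes to its cheapest open site; total = fixed + service.
{East}: P→East 6·15=90, Q→East 4·14=56, R→East 8·23=184, S→East 6·24=144. Service 474; fixed 114; total 588.
{South, East}: service 428 + fixed 347 = 775
{North, East}: service 474 + fixed 361 = 835
{North, South, East}: P→East 6·15=90, Q→East 4·14=56, R→South 6·23=138, S→East 6·24=144. Service 428; fixed 594; total 1022.
(All 7 nonempty subsets were checked; East only is lowest.)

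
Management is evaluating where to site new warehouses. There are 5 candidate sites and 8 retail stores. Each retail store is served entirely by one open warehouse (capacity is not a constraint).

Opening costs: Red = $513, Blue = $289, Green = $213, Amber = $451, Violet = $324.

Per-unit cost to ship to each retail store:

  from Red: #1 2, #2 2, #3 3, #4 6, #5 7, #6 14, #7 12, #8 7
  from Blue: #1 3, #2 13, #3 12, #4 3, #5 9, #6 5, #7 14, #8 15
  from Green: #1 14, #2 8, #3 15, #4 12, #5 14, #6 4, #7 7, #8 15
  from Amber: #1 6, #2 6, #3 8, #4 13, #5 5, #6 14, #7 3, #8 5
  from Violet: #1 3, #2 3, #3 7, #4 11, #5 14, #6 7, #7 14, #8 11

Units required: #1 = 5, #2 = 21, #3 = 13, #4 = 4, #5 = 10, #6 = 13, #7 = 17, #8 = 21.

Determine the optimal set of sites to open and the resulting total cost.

Open Amber only; minimum total cost 1151.

For any fixed open set, each retail store goes to its cheapest open site; total = fixed + service.
{Amber}: #1→Amber 6·5=30, #2→Amber 6·21=126, #3→Amber 8·13=104, #4→Amber 13·4=52, #5→Amber 5·10=50, #6→Amber 14·13=182, #7→Amber 3·17=51, #8→Amber 5·21=105. Service 700; fixed 451; total 1151.
{Red, Green}: service 503 + fixed 726 = 1229
{Green, Amber}: #1→Amber 6·5=30, #2→Amber 6·21=126, #3→Amber 8·13=104, #4→Green 12·4=48, #5→Amber 5·10=50, #6→Green 4·13=52, #7→Amber 3·17=51, #8→Amber 5·21=105. Service 566; fixed 664; total 1230.
{Red, Blue, Green, Amber, Violet}: #1→Red 2·5=10, #2→Red 2·21=42, #3→Red 3·13=39, #4→Blue 3·4=12, #5→Amber 5·10=50, #6→Green 4·13=52, #7→Amber 3·17=51, #8→Amber 5·21=105. Service 361; fixed 1790; total 2151.
No other subset beats 1151.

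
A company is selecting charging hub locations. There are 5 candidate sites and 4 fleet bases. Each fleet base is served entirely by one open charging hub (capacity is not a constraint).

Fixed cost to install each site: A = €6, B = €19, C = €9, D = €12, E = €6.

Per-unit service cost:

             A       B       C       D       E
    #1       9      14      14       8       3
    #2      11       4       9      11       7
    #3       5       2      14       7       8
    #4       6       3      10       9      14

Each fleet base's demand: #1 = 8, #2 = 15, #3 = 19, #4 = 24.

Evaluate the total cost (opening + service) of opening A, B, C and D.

Each fleet base is assigned to its cheapest site among the open ones.
{A, B, C, D}: #1→D 8·8=64, #2→B 4·15=60, #3→B 2·19=38, #4→B 3·24=72. Service 234; fixed 46; total 280.

Total cost: 280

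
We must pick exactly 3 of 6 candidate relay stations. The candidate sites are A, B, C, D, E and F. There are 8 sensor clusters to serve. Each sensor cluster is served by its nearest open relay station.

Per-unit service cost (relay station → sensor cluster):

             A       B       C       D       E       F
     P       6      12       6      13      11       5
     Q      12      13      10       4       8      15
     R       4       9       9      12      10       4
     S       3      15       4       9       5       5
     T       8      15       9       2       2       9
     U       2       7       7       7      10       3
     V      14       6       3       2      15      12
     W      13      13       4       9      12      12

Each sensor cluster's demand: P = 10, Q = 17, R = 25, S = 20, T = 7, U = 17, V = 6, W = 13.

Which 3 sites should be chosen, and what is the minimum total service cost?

With exactly 3 open, each sensor cluster uses its cheapest among the chosen.
{A, C, D}: P→A 6·10=60, Q→D 4·17=68, R→A 4·25=100, S→A 3·20=60, T→D 2·7=14, U→A 2·17=34, V→D 2·6=12, W→C 4·13=52. Service cost 400.
{C, D, F}: service cost 427
{A, D, F}: service cost 455
Among all 20 size-3 choices, {A, C, D} is lowest.

Choose A, C and D; total service cost 400.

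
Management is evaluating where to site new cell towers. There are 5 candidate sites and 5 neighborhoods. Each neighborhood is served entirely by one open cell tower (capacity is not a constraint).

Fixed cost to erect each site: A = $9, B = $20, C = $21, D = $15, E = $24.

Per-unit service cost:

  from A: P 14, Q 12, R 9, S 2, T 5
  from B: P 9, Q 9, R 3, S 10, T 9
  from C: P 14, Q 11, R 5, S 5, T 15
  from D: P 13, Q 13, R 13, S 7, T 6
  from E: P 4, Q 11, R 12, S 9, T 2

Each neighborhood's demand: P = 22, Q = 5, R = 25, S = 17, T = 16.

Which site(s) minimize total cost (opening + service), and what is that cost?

For any fixed open set, each neighborhood goes to its cheapest open site; total = fixed + service.
{A, B, E}: P→E 4·22=88, Q→B 9·5=45, R→B 3·25=75, S→A 2·17=34, T→E 2·16=32. Service 274; fixed 53; total 327.
{A, B, D, E}: P→E 4·22=88, Q→B 9·5=45, R→B 3·25=75, S→A 2·17=34, T→E 2·16=32. Service 274; fixed 68; total 342.
{A, B, C, E}: service 274 + fixed 74 = 348
{A, B, C, D, E}: P→E 4·22=88, Q→B 9·5=45, R→B 3·25=75, S→A 2·17=34, T→E 2·16=32. Service 274; fixed 89; total 363.
No other subset beats 327.

Open A, B and E; minimum total cost 327.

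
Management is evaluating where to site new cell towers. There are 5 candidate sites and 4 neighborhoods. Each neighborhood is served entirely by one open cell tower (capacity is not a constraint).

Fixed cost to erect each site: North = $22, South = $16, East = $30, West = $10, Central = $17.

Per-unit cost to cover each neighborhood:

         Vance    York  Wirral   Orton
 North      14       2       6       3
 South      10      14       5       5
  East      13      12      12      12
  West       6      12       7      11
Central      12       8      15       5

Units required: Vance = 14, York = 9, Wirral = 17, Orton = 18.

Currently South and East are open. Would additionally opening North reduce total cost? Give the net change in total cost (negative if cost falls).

Current service cost with {South, East}: 423.
Adding North: each neighborhood re-picks its cheapest; new service cost 297, saving 126.
Extra fixed cost: 22. Net change = 22 − 126 = -104.
(Totals: 469 → 365.)

Yes — net change −104 (cost falls by 104).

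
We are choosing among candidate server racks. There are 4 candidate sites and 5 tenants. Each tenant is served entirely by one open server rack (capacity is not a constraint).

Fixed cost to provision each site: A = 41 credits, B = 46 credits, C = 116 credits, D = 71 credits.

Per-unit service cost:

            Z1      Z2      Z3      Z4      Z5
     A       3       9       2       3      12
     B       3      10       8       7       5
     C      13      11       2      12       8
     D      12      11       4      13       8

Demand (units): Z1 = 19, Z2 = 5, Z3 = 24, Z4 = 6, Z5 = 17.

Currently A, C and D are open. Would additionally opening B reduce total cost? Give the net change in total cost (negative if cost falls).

Current service cost with {A, C, D}: 304.
Adding B: each tenant re-picks its cheapest; new service cost 253, saving 51.
Extra fixed cost: 46. Net change = 46 − 51 = -5.
(Totals: 532 → 527.)

Yes — net change −5 (cost falls by 5).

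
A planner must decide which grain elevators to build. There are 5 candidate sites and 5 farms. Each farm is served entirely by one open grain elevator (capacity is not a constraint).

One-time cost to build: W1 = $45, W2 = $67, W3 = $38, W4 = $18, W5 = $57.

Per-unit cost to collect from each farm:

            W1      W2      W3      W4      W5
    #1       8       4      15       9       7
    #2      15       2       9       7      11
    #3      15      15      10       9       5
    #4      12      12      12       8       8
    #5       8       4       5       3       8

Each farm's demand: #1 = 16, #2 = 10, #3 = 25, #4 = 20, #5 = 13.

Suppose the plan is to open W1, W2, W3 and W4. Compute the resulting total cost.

Total cost: 676

Each farm is assigned to its cheapest site among the open ones.
{W1, W2, W3, W4}: #1→W2 4·16=64, #2→W2 2·10=20, #3→W4 9·25=225, #4→W4 8·20=160, #5→W4 3·13=39. Service 508; fixed 168; total 676.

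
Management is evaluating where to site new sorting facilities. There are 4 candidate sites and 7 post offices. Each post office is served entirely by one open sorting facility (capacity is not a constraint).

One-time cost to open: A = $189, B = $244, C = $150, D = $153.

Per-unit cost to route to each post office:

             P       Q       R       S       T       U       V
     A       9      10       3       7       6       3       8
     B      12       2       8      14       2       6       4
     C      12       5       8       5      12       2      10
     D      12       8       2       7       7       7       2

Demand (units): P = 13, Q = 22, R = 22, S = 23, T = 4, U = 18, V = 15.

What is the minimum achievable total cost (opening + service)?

Minimum total cost: 822

For any fixed open set, each post office goes to its cheapest open site; total = fixed + service.
{C, D}: P→C 12·13=156, Q→C 5·22=110, R→D 2·22=44, S→C 5·23=115, T→D 7·4=28, U→C 2·18=36, V→D 2·15=30. Service 519; fixed 303; total 822.
{D}: P→D 12·13=156, Q→D 8·22=176, R→D 2·22=44, S→D 7·23=161, T→D 7·4=28, U→D 7·18=126, V→D 2·15=30. Service 721; fixed 153; total 874.
{A, C}: service 588 + fixed 339 = 927
{A, B, C, D}: service 394 + fixed 736 = 1130
No other subset beats 822.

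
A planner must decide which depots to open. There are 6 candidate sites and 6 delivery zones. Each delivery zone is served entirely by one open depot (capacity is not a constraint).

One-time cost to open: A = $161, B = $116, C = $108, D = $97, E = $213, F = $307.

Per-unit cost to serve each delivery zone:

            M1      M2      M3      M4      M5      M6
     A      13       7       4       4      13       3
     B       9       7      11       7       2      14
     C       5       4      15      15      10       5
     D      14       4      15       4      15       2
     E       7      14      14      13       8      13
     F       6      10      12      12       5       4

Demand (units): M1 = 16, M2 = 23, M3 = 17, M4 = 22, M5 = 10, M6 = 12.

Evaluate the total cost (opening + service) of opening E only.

Each delivery zone is assigned to its cheapest site among the open ones.
{E}: M1→E 7·16=112, M2→E 14·23=322, M3→E 14·17=238, M4→E 13·22=286, M5→E 8·10=80, M6→E 13·12=156. Service 1194; fixed 213; total 1407.

Total cost: 1407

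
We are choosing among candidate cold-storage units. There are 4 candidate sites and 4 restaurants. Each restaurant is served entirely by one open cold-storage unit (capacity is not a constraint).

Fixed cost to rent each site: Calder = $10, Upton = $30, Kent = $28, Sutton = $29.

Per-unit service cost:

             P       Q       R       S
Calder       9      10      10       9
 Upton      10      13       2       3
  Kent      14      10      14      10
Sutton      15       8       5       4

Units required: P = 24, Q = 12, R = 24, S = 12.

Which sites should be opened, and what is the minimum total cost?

For any fixed open set, each restaurant goes to its cheapest open site; total = fixed + service.
{Calder, Upton}: P→Calder 9·24=216, Q→Calder 10·12=120, R→Upton 2·24=48, S→Upton 3·12=36. Service 420; fixed 40; total 460.
{Calder, Upton, Sutton}: P→Calder 9·24=216, Q→Sutton 8·12=96, R→Upton 2·24=48, S→Upton 3·12=36. Service 396; fixed 69; total 465.
{Upton, Sutton}: service 420 + fixed 59 = 479
{Calder, Upton, Kent, Sutton}: P→Calder 9·24=216, Q→Sutton 8·12=96, R→Upton 2·24=48, S→Upton 3·12=36. Service 396; fixed 97; total 493.
(All 15 nonempty subsets were checked; Calder and Upton is lowest.)

Open Calder and Upton; minimum total cost 460.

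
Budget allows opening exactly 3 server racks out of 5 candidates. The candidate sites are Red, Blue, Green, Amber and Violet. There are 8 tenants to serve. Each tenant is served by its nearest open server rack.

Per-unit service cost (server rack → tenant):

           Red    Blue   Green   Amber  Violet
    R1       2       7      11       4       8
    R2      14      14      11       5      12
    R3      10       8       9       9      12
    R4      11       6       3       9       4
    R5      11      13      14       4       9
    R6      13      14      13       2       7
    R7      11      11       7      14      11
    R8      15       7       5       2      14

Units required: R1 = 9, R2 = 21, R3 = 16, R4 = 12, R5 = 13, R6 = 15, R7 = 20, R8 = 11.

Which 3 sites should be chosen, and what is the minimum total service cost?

Choose Red, Green and Amber; total service cost 547.

With exactly 3 open, each tenant uses its cheapest among the chosen.
{Red, Green, Amber}: R1→Red 2·9=18, R2→Amber 5·21=105, R3→Green 9·16=144, R4→Green 3·12=36, R5→Amber 4·13=52, R6→Amber 2·15=30, R7→Green 7·20=140, R8→Amber 2·11=22. Service cost 547.
{Blue, Green, Amber}: service cost 549
{Green, Amber, Violet}: service cost 565
Among all 10 size-3 choices, {Red, Green, Amber} is lowest.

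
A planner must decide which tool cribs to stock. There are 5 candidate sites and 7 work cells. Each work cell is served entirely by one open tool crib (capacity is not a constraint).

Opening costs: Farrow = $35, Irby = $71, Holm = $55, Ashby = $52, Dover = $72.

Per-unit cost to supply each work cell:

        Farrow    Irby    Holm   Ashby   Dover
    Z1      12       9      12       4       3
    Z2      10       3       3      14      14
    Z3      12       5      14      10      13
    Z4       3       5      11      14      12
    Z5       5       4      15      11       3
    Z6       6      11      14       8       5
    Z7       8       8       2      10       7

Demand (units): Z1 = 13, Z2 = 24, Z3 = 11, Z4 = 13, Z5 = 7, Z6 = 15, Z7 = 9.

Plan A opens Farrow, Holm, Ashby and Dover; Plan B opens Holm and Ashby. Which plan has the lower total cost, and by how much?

Plan A is cheaper by 111.

Plan A: {Farrow, Holm, Ashby, Dover}: Z1→Dover 3·13=39, Z2→Holm 3·24=72, Z3→Ashby 10·11=110, Z4→Farrow 3·13=39, Z5→Dover 3·7=21, Z6→Dover 5·15=75, Z7→Holm 2·9=18. Service 374; fixed 214; total 588.
Plan B: {Holm, Ashby}: Z1→Ashby 4·13=52, Z2→Holm 3·24=72, Z3→Ashby 10·11=110, Z4→Holm 11·13=143, Z5→Ashby 11·7=77, Z6→Ashby 8·15=120, Z7→Holm 2·9=18. Service 592; fixed 107; total 699.
Difference: |588 − 699| = 111.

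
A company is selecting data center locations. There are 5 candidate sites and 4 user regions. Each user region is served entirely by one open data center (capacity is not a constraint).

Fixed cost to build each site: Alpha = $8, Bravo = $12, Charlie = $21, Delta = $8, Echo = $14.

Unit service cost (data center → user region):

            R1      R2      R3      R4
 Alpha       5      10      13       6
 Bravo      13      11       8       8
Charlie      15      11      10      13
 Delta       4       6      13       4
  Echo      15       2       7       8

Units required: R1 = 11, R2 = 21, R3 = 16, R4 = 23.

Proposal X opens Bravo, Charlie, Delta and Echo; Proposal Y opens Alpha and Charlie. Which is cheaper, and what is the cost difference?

Proposal X: {Bravo, Charlie, Delta, Echo}: R1→Delta 4·11=44, R2→Echo 2·21=42, R3→Echo 7·16=112, R4→Delta 4·23=92. Service 290; fixed 55; total 345.
Proposal Y: {Alpha, Charlie}: R1→Alpha 5·11=55, R2→Alpha 10·21=210, R3→Charlie 10·16=160, R4→Alpha 6·23=138. Service 563; fixed 29; total 592.
Difference: |345 − 592| = 247.

Proposal X is cheaper by 247.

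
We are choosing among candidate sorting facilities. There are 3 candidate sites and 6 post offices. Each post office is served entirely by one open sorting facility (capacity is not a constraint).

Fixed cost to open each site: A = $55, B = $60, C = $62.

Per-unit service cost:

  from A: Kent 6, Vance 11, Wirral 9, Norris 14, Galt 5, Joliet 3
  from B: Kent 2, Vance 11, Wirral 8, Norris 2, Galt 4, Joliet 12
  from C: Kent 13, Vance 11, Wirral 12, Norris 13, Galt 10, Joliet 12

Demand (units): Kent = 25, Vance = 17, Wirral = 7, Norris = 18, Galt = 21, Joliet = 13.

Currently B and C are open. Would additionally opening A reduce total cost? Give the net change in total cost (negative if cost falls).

Yes — net change −62 (cost falls by 62).

Current service cost with {B, C}: 569.
Adding A: each post office re-picks its cheapest; new service cost 452, saving 117.
Extra fixed cost: 55. Net change = 55 − 117 = -62.
(Totals: 691 → 629.)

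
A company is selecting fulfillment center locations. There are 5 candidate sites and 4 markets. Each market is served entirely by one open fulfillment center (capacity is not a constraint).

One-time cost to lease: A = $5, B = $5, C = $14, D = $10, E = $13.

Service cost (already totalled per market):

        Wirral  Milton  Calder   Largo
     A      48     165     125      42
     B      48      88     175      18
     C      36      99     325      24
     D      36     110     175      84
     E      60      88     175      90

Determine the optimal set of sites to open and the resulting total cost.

For any fixed open set, each market goes to its cheapest open site; total = fixed + service.
{A, B, D}: Wirral→D 36, Milton→B 88, Calder→A 125, Largo→B 18. Service 267; fixed 20; total 287.
{A, B}: Wirral→A 48, Milton→B 88, Calder→A 125, Largo→B 18. Service 279; fixed 10; total 289.
{A, B, C}: service 267 + fixed 24 = 291
{A, B, C, D, E}: service 267 + fixed 47 = 314
No other subset beats 287.

Open A, B and D; minimum total cost 287.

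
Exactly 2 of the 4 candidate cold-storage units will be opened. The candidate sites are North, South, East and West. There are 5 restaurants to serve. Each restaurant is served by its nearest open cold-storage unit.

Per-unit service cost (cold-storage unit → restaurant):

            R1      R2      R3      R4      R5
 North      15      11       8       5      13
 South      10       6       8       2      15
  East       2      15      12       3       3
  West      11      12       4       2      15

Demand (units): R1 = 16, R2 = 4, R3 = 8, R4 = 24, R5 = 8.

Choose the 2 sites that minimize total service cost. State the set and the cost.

Choose East and West; total service cost 184.

With exactly 2 open, each restaurant uses its cheapest among the chosen.
{East, West}: R1→East 2·16=32, R2→West 12·4=48, R3→West 4·8=32, R4→West 2·24=48, R5→East 3·8=24. Service cost 184.
{South, East}: service cost 192
{North, East}: service cost 236
Among all 6 size-2 choices, {East, West} is lowest.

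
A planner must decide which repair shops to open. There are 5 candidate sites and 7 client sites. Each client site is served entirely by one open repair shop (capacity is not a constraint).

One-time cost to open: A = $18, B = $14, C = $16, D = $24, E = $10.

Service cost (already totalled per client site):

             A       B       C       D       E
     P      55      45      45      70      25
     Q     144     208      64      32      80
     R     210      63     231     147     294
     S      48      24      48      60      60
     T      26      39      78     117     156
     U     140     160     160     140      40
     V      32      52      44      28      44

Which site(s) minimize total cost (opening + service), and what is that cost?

For any fixed open set, each client site goes to its cheapest open site; total = fixed + service.
{B, D, E}: P→E 25, Q→D 32, R→B 63, S→B 24, T→B 39, U→E 40, V→D 28. Service 251; fixed 48; total 299.
{A, B, D, E}: P→E 25, Q→D 32, R→B 63, S→B 24, T→A 26, U→E 40, V→D 28. Service 238; fixed 66; total 304.
{B, C, D, E}: service 251 + fixed 64 = 315
{A, B, C, D, E}: service 238 + fixed 82 = 320
No other subset beats 299.

Open B, D and E; minimum total cost 299.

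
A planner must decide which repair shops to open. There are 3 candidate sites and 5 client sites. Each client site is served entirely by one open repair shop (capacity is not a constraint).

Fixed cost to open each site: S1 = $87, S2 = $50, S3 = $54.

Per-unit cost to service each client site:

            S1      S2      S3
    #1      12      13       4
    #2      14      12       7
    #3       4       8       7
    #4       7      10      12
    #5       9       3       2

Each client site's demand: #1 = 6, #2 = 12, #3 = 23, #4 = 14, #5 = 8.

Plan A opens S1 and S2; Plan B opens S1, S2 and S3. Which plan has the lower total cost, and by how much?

Plan A: {S1, S2}: #1→S1 12·6=72, #2→S2 12·12=144, #3→S1 4·23=92, #4→S1 7·14=98, #5→S2 3·8=24. Service 430; fixed 137; total 567.
Plan B: {S1, S2, S3}: #1→S3 4·6=24, #2→S3 7·12=84, #3→S1 4·23=92, #4→S1 7·14=98, #5→S3 2·8=16. Service 314; fixed 191; total 505.
Difference: |567 − 505| = 62.

Plan B is cheaper by 62.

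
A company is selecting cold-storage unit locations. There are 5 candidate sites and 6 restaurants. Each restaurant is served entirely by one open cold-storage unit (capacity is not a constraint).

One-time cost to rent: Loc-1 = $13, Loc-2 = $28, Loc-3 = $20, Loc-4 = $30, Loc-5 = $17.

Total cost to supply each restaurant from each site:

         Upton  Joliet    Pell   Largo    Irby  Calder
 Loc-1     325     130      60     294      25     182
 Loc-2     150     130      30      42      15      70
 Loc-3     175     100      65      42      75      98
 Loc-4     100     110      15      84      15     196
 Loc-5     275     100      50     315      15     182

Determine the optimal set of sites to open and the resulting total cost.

For any fixed open set, each restaurant goes to its cheapest open site; total = fixed + service.
{Loc-2, Loc-4}: Upton→Loc-4 100, Joliet→Loc-4 110, Pell→Loc-4 15, Largo→Loc-2 42, Irby→Loc-2 15, Calder→Loc-2 70. Service 352; fixed 58; total 410.
{Loc-2, Loc-4, Loc-5}: service 342 + fixed 75 = 417
{Loc-2, Loc-3, Loc-4}: service 342 + fixed 78 = 420
{Loc-1, Loc-2, Loc-3, Loc-4, Loc-5}: Upton→Loc-4 100, Joliet→Loc-3 100, Pell→Loc-4 15, Largo→Loc-2 42, Irby→Loc-2 15, Calder→Loc-2 70. Service 342; fixed 108; total 450.
No other subset beats 410.

Open Loc-2 and Loc-4; minimum total cost 410.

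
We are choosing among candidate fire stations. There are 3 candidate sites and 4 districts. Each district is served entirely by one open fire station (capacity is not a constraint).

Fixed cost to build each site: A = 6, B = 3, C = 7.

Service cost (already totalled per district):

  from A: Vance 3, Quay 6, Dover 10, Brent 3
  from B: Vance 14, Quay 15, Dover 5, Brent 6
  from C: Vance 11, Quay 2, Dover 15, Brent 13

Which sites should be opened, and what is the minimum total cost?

Open A and B; minimum total cost 26.

For any fixed open set, each district goes to its cheapest open site; total = fixed + service.
{A, B}: Vance→A 3, Quay→A 6, Dover→B 5, Brent→A 3. Service 17; fixed 9; total 26.
{A}: Vance→A 3, Quay→A 6, Dover→A 10, Brent→A 3. Service 22; fixed 6; total 28.
{A, B, C}: service 13 + fixed 16 = 29
{B}: Vance→B 14, Quay→B 15, Dover→B 5, Brent→B 6. Service 40; fixed 3; total 43.
(All 7 nonempty subsets were checked; A and B is lowest.)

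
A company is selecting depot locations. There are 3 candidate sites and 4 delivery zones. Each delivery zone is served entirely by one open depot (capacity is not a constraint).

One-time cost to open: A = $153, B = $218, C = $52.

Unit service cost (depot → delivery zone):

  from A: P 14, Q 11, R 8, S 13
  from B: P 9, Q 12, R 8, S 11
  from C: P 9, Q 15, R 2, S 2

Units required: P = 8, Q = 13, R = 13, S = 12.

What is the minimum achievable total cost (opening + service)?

For any fixed open set, each delivery zone goes to its cheapest open site; total = fixed + service.
{C}: P→C 9·8=72, Q→C 15·13=195, R→C 2·13=26, S→C 2·12=24. Service 317; fixed 52; total 369.
{A, C}: service 265 + fixed 205 = 470
{B, C}: service 278 + fixed 270 = 548
{A, B, C}: P→B 9·8=72, Q→A 11·13=143, R→C 2·13=26, S→C 2·12=24. Service 265; fixed 423; total 688.
No other subset beats 369.

Minimum total cost: 369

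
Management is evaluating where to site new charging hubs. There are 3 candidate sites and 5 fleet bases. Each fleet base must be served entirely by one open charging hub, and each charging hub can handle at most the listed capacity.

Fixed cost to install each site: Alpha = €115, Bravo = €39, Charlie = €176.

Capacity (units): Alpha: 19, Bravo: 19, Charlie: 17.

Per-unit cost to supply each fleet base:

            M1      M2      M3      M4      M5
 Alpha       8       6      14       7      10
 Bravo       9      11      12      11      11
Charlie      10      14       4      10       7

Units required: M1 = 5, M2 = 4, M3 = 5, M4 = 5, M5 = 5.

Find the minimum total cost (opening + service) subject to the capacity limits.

Open {Alpha, Bravo}: M1→Alpha 8·5=40, M2→Alpha 6·4=24, M3→Bravo 12·5=60, M4→Alpha 7·5=35, M5→Alpha 10·5=50.
Loads: Alpha carries 19/19, Bravo carries 5/19. Service 209; fixed 154; total 363.
Next best feasible plan costs 368.

Minimum total cost: 363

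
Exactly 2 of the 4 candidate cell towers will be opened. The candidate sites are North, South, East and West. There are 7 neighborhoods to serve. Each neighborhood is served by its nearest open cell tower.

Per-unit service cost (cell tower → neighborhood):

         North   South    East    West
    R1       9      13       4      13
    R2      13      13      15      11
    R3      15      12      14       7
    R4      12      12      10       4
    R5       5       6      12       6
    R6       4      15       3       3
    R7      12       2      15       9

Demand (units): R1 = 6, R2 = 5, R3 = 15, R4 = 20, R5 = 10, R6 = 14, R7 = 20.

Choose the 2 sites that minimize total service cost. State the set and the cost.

Choose South and West; total service cost 460.

With exactly 2 open, each neighborhood uses its cheapest among the chosen.
{South, West}: R1→South 13·6=78, R2→West 11·5=55, R3→West 7·15=105, R4→West 4·20=80, R5→South 6·10=60, R6→West 3·14=42, R7→South 2·20=40. Service cost 460.
{East, West}: service cost 546
{North, West}: service cost 566
Among all 6 size-2 choices, {South, West} is lowest.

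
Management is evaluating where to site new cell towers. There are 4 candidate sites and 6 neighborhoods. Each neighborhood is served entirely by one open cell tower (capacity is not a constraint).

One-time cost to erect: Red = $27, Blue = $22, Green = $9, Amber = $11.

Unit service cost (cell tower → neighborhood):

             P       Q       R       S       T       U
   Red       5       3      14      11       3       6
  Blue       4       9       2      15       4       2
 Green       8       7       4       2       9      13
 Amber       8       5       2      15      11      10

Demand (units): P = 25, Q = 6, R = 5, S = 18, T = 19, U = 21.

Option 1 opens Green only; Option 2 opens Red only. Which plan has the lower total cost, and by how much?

Option 1: {Green}: P→Green 8·25=200, Q→Green 7·6=42, R→Green 4·5=20, S→Green 2·18=36, T→Green 9·19=171, U→Green 13·21=273. Service 742; fixed 9; total 751.
Option 2: {Red}: P→Red 5·25=125, Q→Red 3·6=18, R→Red 14·5=70, S→Red 11·18=198, T→Red 3·19=57, U→Red 6·21=126. Service 594; fixed 27; total 621.
Difference: |751 − 621| = 130.

Option 2 is cheaper by 130.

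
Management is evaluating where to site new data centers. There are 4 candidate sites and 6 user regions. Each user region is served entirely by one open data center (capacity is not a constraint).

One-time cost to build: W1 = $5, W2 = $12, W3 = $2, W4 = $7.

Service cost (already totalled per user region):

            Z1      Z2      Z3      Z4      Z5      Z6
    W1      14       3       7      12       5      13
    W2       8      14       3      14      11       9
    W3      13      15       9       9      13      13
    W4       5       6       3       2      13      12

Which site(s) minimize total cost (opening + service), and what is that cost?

For any fixed open set, each user region goes to its cheapest open site; total = fixed + service.
{W1, W4}: Z1→W4 5, Z2→W1 3, Z3→W4 3, Z4→W4 2, Z5→W1 5, Z6→W4 12. Service 30; fixed 12; total 42.
{W1, W3, W4}: Z1→W4 5, Z2→W1 3, Z3→W4 3, Z4→W4 2, Z5→W1 5, Z6→W4 12. Service 30; fixed 14; total 44.
{W4}: service 41 + fixed 7 = 48
{W1, W2, W3, W4}: Z1→W4 5, Z2→W1 3, Z3→W2 3, Z4→W4 2, Z5→W1 5, Z6→W2 9. Service 27; fixed 26; total 53.
No other subset beats 42.

Open W1 and W4; minimum total cost 42.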